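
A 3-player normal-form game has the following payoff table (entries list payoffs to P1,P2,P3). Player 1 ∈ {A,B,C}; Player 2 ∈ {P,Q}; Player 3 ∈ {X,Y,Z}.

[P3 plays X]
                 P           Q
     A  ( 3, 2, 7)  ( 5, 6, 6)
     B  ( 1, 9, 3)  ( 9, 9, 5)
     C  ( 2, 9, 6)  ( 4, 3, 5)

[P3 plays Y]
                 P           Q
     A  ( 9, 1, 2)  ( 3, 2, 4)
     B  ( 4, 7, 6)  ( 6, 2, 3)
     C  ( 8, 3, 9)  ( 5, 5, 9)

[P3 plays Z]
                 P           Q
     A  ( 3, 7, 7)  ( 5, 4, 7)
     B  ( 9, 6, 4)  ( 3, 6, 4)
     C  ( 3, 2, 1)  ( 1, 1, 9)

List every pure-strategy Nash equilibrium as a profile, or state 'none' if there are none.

(A,P,X): not NE [P2→Q gives 6>2]
(A,P,Y): not NE [P2→Q gives 2>1; P3→Z gives 7>2]
(A,P,Z): not NE [P1→B gives 9>3]
(A,Q,X): not NE [P1→B gives 9>5; P3→Z gives 7>6]
(A,Q,Y): not NE [P1→B gives 6>3; P3→Z gives 7>4]
(A,Q,Z): not NE [P2→P gives 7>4]
(B,P,X): not NE [P1→A gives 3>1; P3→Y gives 6>3]
(B,P,Y): not NE [P1→A gives 9>4]
(B,P,Z): not NE [P3→Y gives 6>4]
(B,Q,X): NE
(B,Q,Y): not NE [P2→P gives 7>2; P3→X gives 5>3]
(B,Q,Z): not NE [P1→A gives 5>3; P3→X gives 5>4]
(C,P,X): not NE [P1→A gives 3>2; P3→Y gives 9>6]
(C,P,Y): not NE [P1→A gives 9>8; P2→Q gives 5>3]
(C,P,Z): not NE [P1→B gives 9>3; P3→Y gives 9>1]
(C,Q,X): not NE [P1→B gives 9>4; P2→P gives 9>3; P3→Z gives 9>5]
(C,Q,Y): not NE [P1→B gives 6>5]
(C,Q,Z): not NE [P1→A gives 5>1; P2→P gives 2>1]

PSNE = {(B,Q,X)}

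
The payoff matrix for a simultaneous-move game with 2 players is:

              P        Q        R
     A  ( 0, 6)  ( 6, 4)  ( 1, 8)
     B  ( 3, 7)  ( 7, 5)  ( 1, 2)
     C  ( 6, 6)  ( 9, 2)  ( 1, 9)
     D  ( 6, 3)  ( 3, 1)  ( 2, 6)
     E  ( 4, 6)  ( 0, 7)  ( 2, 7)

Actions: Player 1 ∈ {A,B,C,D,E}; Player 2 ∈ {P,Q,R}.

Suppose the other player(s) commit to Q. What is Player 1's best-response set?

u_1(A vs Q) = 6
u_1(B vs Q) = 7
u_1(C vs Q) = 9
u_1(D vs Q) = 3
u_1(E vs Q) = 0
max payoff 9 at {C}

BR_1 = {C}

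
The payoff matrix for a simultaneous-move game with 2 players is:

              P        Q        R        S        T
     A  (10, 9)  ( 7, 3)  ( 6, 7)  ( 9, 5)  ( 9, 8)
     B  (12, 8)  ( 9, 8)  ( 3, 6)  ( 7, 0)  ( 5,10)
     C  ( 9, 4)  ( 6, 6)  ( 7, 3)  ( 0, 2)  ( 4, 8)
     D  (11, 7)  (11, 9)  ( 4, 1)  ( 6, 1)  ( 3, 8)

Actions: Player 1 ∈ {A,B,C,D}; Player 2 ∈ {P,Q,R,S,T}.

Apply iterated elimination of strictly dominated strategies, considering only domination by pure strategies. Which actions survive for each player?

IESDS → P1:{A,B,D} P2:{P,Q,T}

P2 drop R (P beats it: A:9>7 B:8>6 C:4>3 D:7>1)
P1 drop C (A beats it: P:10>9 Q:7>6 S:9>0 T:9>4)
P2 drop S (P beats it: A:9>5 B:8>0 D:7>1)
P1→{A,B,D} P2→{P,Q,T}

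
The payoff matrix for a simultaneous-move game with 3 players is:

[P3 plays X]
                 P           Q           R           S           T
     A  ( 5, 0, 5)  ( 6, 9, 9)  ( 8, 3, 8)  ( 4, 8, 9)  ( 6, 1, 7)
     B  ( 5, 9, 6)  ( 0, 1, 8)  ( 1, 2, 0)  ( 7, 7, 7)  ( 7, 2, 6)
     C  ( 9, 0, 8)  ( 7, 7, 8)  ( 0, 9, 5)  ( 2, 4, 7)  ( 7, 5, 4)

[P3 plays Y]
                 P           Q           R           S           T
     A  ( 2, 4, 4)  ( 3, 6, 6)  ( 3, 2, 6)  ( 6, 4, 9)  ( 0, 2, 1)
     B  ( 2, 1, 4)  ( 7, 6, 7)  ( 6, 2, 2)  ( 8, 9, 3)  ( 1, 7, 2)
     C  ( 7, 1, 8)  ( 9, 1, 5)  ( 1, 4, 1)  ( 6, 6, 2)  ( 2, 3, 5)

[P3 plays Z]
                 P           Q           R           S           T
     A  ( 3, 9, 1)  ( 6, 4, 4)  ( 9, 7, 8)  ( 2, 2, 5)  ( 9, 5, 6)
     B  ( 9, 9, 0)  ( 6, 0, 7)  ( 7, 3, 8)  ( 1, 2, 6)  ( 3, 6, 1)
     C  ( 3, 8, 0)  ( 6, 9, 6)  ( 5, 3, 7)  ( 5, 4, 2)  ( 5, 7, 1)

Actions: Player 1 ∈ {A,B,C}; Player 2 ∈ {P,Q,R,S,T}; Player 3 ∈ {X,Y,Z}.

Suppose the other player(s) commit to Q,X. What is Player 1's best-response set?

u_1(A vs Q,X) = 6
u_1(B vs Q,X) = 0
u_1(C vs Q,X) = 7
max payoff 7 at {C}

argmax u_1 = {C}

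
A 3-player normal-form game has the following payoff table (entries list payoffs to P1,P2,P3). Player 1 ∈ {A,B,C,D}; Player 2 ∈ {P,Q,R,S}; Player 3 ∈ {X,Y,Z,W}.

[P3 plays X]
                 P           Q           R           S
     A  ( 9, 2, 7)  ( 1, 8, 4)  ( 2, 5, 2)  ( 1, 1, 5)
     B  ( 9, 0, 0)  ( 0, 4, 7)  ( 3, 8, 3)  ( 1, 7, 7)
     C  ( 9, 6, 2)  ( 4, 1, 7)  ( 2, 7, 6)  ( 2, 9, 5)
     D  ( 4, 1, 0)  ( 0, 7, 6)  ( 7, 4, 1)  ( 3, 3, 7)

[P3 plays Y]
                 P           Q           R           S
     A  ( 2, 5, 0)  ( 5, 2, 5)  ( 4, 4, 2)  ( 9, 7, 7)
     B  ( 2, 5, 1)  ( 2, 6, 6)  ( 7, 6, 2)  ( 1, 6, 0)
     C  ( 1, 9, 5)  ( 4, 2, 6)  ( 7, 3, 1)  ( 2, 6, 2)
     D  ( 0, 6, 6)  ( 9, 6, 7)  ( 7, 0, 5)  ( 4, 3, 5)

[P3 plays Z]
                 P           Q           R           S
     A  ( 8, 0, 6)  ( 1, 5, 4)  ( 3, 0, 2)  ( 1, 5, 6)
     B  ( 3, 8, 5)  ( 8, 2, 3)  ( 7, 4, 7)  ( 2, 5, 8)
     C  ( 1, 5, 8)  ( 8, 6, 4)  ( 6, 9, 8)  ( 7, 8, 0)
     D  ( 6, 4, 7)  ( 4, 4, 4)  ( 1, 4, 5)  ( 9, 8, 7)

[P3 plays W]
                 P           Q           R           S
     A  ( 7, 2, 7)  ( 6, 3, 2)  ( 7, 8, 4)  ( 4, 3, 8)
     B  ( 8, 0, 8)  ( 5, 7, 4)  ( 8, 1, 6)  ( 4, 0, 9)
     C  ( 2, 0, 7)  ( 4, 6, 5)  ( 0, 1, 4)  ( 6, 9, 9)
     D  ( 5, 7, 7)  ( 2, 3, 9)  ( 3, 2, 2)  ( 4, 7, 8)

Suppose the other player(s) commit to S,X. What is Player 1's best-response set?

u_1(A vs S,X) = 1
u_1(B vs S,X) = 1
u_1(C vs S,X) = 2
u_1(D vs S,X) = 3
max payoff 3 at {D}

P1 best: {D}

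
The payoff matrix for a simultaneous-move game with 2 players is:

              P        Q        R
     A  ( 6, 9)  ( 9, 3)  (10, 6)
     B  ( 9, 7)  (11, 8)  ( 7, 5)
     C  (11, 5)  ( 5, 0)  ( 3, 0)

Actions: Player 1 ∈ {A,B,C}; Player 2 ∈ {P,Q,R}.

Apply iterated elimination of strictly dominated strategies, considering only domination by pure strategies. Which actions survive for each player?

IESDS → P1:{B,C} P2:{P,Q}

P2 drop R (P beats it: A:9>6 B:7>5 C:5>0)
P1 drop A (B beats it: P:9>6 Q:11>9)
P1→{B,C} P2→{P,Q}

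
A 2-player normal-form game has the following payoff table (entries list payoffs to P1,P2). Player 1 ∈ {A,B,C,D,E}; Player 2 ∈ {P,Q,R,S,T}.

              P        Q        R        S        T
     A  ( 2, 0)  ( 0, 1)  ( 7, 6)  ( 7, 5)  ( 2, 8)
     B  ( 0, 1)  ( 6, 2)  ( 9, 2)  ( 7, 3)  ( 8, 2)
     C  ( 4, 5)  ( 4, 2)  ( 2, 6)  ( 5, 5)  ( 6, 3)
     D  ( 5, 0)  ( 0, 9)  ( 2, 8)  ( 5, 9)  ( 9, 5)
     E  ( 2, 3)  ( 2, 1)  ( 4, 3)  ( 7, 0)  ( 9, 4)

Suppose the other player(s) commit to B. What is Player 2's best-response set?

P2 best: {S}

u_2(P vs B) = 1
u_2(Q vs B) = 2
u_2(R vs B) = 2
u_2(S vs B) = 3
u_2(T vs B) = 2
max payoff 3 at {S}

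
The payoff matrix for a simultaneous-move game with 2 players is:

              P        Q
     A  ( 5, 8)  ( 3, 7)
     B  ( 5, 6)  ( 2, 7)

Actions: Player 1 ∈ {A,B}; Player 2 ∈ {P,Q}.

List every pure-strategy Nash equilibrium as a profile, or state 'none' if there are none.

PSNE = {(A,P)}

(A,P): NE
(A,Q): not NE [P2→P gives 8>7]
(B,P): not NE [P2→Q gives 7>6]
(B,Q): not NE [P1→A gives 3>2]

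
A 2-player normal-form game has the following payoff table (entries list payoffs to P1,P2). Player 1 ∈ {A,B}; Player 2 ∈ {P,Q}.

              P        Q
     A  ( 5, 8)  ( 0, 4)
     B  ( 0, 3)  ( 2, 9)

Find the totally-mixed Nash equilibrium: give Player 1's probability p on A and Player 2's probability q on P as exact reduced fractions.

P1 indiff ⇒ q·5+(1-q)·0 = q·0+(1-q)·2 ⇒ q(5) = (1-q)(2) ⇒ q = 2/7
P2 indiff ⇒ p·8+(1-p)·3 = p·4+(1-p)·9 ⇒ p(4) = (1-p)(6) ⇒ p = 3/5

p=3/5, q=2/7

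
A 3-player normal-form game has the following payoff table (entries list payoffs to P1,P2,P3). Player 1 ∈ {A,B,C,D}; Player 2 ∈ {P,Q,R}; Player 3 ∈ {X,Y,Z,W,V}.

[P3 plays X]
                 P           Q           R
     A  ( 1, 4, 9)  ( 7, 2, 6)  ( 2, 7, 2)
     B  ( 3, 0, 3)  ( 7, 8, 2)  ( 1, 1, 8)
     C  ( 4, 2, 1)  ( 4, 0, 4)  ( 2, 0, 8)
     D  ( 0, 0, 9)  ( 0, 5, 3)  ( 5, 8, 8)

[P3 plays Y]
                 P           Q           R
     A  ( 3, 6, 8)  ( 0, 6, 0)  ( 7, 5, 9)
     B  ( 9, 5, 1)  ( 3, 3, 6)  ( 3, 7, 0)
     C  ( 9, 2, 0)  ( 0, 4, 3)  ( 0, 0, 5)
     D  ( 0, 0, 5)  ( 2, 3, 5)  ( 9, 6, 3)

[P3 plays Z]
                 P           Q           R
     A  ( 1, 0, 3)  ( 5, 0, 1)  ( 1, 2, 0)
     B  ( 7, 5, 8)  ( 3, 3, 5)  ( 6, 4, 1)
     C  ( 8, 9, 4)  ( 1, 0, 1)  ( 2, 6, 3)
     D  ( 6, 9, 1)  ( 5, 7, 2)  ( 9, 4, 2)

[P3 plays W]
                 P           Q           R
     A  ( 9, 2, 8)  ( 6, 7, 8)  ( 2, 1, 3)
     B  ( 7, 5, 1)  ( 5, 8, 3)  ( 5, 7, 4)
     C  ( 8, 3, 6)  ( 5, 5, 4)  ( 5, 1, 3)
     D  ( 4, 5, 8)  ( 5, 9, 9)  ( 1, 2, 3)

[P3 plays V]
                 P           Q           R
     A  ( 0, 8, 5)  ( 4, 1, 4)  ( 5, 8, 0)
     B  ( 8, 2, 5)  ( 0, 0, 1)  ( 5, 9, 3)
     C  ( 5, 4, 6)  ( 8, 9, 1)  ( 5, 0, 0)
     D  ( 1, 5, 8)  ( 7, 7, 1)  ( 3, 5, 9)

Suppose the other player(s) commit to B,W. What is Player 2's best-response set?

argmax u_2 = {Q}

u_2(P vs B,W) = 5
u_2(Q vs B,W) = 8
u_2(R vs B,W) = 7
max payoff 8 at {Q}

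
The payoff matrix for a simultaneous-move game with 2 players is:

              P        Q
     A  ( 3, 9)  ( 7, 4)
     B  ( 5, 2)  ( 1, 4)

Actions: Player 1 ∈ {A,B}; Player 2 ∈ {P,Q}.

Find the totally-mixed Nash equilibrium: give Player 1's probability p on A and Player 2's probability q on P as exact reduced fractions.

P1 indiff ⇒ q·3+(1-q)·7 = q·5+(1-q)·1 ⇒ q(-2) = (1-q)(-6) ⇒ q = 3/4
P2 indiff ⇒ p·9+(1-p)·2 = p·4+(1-p)·4 ⇒ p(5) = (1-p)(2) ⇒ p = 2/7

p=2/7, q=3/4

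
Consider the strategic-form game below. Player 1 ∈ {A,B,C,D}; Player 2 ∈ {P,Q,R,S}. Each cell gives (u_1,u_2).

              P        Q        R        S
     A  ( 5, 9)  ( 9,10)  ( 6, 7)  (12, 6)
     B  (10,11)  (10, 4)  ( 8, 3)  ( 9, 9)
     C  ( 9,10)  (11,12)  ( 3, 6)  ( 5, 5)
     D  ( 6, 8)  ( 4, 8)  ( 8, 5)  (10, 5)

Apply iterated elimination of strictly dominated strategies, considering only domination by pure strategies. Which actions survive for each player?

P2 drop R (P beats it: A:9>7 B:11>3 C:10>6 D:8>5)
P2 drop S (P beats it: A:9>6 B:11>9 C:10>5 D:8>5)
P1 drop A (B beats it: P:10>5 Q:10>9)
P1 drop D (B beats it: P:10>6 Q:10>4)
P1→{B,C} P2→{P,Q}

IESDS → P1:{B,C} P2:{P,Q}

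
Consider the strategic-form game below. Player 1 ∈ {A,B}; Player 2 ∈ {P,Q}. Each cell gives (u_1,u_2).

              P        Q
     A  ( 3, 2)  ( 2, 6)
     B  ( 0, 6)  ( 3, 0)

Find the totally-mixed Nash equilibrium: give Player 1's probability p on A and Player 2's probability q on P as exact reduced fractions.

P1 indiff ⇒ q·3+(1-q)·2 = q·0+(1-q)·3 ⇒ q(3) = (1-q)(1) ⇒ q = 1/4
P2 indiff ⇒ p·2+(1-p)·6 = p·6+(1-p)·0 ⇒ p(-4) = (1-p)(-6) ⇒ p = 3/5

p=3/5, q=1/4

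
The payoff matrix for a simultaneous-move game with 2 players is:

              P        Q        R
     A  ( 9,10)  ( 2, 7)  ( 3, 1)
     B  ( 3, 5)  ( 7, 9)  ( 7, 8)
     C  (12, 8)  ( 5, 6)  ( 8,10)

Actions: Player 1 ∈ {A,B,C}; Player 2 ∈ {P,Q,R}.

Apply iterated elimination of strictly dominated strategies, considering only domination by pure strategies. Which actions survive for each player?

P1 drop A (C beats it: P:12>9 Q:5>2 R:8>3)
P2 drop P (R beats it: B:8>5 C:10>8)
P1→{B,C} P2→{Q,R}

Survivors P1:{B,C} P2:{Q,R}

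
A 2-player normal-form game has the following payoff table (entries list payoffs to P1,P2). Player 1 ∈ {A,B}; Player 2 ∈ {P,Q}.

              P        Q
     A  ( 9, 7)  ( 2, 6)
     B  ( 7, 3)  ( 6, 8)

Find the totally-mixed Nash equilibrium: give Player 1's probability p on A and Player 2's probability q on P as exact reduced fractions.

P1 indiff ⇒ q·9+(1-q)·2 = q·7+(1-q)·6 ⇒ q(2) = (1-q)(4) ⇒ q = 2/3
P2 indiff ⇒ p·7+(1-p)·3 = p·6+(1-p)·8 ⇒ p(1) = (1-p)(5) ⇒ p = 5/6

p=5/6, q=2/3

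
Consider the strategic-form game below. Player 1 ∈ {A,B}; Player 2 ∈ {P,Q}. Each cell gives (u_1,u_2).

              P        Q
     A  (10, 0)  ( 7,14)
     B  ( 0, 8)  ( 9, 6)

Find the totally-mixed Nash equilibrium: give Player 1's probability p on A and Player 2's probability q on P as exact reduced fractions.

P1 indiff ⇒ q·10+(1-q)·7 = q·0+(1-q)·9 ⇒ q(10) = (1-q)(2) ⇒ q = 1/6
P2 indiff ⇒ p·0+(1-p)·8 = p·14+(1-p)·6 ⇒ p(-14) = (1-p)(-2) ⇒ p = 1/8

P1 mixes 1/8 on A; P2 mixes 1/6 on P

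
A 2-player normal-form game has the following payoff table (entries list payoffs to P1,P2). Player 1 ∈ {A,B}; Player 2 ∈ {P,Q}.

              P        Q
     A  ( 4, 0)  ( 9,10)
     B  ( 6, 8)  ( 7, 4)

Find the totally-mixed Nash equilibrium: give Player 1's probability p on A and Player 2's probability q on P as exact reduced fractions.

(p,q) = (2/7, 1/2)

P1 indiff ⇒ q·4+(1-q)·9 = q·6+(1-q)·7 ⇒ q(-2) = (1-q)(-2) ⇒ q = 1/2
P2 indiff ⇒ p·0+(1-p)·8 = p·10+(1-p)·4 ⇒ p(-10) = (1-p)(-4) ⇒ p = 2/7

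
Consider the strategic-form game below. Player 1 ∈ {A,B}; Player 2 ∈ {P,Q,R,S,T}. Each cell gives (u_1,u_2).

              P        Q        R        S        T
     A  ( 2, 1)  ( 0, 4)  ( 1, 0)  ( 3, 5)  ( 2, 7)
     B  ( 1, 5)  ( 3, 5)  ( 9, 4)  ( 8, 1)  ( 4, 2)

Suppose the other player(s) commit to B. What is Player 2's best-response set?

u_2(P vs B) = 5
u_2(Q vs B) = 5
u_2(R vs B) = 4
u_2(S vs B) = 1
u_2(T vs B) = 2
max payoff 5 at {P,Q}

argmax u_2 = {P,Q}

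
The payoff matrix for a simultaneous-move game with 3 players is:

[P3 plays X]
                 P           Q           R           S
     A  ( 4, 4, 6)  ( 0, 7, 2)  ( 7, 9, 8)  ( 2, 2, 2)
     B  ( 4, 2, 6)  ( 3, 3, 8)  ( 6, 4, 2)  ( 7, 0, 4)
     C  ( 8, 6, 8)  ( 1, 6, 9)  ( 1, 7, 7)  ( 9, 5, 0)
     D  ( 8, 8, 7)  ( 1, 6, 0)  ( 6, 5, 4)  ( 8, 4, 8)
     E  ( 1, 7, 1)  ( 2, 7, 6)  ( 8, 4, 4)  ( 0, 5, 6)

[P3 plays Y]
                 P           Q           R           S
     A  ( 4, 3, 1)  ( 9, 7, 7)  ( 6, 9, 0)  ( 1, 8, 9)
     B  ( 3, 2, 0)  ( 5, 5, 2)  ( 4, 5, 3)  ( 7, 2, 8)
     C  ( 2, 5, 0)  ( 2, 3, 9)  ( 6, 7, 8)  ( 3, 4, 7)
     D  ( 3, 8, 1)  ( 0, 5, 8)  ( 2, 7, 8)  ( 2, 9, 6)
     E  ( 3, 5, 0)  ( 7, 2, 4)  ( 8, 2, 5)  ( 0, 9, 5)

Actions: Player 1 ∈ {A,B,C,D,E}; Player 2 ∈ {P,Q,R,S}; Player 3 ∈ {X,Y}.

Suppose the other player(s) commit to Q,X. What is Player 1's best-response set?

u_1(A vs Q,X) = 0
u_1(B vs Q,X) = 3
u_1(C vs Q,X) = 1
u_1(D vs Q,X) = 1
u_1(E vs Q,X) = 2
max payoff 3 at {B}

BR_1 = {B}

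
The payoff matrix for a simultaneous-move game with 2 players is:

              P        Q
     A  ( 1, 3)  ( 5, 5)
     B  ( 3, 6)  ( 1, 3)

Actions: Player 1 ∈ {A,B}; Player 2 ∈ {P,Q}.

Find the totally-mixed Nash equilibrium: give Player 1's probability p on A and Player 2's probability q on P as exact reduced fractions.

p=3/5, q=2/3

P1 indiff ⇒ q·1+(1-q)·5 = q·3+(1-q)·1 ⇒ q(-2) = (1-q)(-4) ⇒ q = 2/3
P2 indiff ⇒ p·3+(1-p)·6 = p·5+(1-p)·3 ⇒ p(-2) = (1-p)(-3) ⇒ p = 3/5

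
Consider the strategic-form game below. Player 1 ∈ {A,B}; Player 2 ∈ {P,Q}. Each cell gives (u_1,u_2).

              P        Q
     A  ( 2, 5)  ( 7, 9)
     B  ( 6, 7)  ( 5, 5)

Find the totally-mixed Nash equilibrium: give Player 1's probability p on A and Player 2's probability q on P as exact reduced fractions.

P1 indiff ⇒ q·2+(1-q)·7 = q·6+(1-q)·5 ⇒ q(-4) = (1-q)(-2) ⇒ q = 1/3
P2 indiff ⇒ p·5+(1-p)·7 = p·9+(1-p)·5 ⇒ p(-4) = (1-p)(-2) ⇒ p = 1/3

(p,q) = (1/3, 1/3)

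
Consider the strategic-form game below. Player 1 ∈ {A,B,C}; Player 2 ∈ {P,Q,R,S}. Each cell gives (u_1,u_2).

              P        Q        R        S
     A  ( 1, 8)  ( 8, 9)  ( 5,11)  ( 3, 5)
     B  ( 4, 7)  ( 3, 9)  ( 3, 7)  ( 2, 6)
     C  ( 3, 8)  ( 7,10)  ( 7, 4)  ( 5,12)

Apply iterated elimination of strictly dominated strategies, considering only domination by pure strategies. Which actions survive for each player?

IESDS → P1:{A,C} P2:{Q,R,S}

P2 drop P (Q beats it: A:9>8 B:9>7 C:10>8)
P1 drop B (A beats it: Q:8>3 R:5>3 S:3>2)
P1→{A,C} P2→{Q,R,S}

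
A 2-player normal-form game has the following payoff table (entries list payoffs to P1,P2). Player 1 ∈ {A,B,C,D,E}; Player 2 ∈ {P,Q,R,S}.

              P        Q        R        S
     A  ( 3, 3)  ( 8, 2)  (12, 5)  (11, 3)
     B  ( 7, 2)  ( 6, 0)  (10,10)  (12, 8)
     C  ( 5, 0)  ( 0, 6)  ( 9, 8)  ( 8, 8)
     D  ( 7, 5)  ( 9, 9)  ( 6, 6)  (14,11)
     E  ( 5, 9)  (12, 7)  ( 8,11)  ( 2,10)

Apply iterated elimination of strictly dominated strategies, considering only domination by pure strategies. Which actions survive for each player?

P1 drop C (B beats it: P:7>5 Q:6>0 R:10>9 S:12>8)
P2 drop P (R beats it: A:5>3 B:10>2 D:6>5 E:11>9)
P2 drop Q (S beats it: A:3>2 B:8>0 D:11>9 E:10>7)
P1 drop E (A beats it: R:12>8 S:11>2)
P1→{A,B,D} P2→{R,S}

IESDS → P1:{A,B,D} P2:{R,S}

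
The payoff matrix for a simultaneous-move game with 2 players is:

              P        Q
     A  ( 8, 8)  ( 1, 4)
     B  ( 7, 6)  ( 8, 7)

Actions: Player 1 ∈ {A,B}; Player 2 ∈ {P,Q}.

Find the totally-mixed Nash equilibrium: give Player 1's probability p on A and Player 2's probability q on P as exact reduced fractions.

P1 mixes 1/5 on A; P2 mixes 7/8 on P

P1 indiff ⇒ q·8+(1-q)·1 = q·7+(1-q)·8 ⇒ q(1) = (1-q)(7) ⇒ q = 7/8
P2 indiff ⇒ p·8+(1-p)·6 = p·4+(1-p)·7 ⇒ p(4) = (1-p)(1) ⇒ p = 1/5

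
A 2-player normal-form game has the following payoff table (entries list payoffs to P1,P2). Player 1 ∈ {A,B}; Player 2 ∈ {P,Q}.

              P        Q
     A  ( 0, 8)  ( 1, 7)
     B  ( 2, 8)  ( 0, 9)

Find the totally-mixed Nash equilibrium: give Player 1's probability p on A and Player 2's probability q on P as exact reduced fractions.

(p,q) = (1/2, 1/3)

P1 indiff ⇒ q·0+(1-q)·1 = q·2+(1-q)·0 ⇒ q(-2) = (1-q)(-1) ⇒ q = 1/3
P2 indiff ⇒ p·8+(1-p)·8 = p·7+(1-p)·9 ⇒ p(1) = (1-p)(1) ⇒ p = 1/2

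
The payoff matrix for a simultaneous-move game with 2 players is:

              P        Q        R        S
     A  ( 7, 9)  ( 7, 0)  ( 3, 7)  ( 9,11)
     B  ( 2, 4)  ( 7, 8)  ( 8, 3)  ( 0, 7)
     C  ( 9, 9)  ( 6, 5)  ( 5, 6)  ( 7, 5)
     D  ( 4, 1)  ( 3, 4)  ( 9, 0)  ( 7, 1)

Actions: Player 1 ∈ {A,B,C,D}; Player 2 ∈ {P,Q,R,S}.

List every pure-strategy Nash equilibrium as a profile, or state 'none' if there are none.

(A,P): not NE [P1→C gives 9>7; P2→S gives 11>9]
(A,Q): not NE [P2→S gives 11>0]
(A,R): not NE [P1→D gives 9>3; P2→S gives 11>7]
(A,S): NE
(B,P): not NE [P1→C gives 9>2; P2→Q gives 8>4]
(B,Q): NE
(B,R): not NE [P1→D gives 9>8; P2→Q gives 8>3]
(B,S): not NE [P1→A gives 9>0; P2→Q gives 8>7]
(C,P): NE
(C,Q): not NE [P1→B gives 7>6; P2→P gives 9>5]
(C,R): not NE [P1→D gives 9>5; P2→P gives 9>6]
(C,S): not NE [P1→A gives 9>7; P2→P gives 9>5]
(D,P): not NE [P1→C gives 9>4; P2→Q gives 4>1]
(D,Q): not NE [P1→B gives 7>3]
(D,R): not NE [P2→Q gives 4>0]
(D,S): not NE [P1→A gives 9>7; P2→Q gives 4>1]

NE set: (A,S), (B,Q), (C,P)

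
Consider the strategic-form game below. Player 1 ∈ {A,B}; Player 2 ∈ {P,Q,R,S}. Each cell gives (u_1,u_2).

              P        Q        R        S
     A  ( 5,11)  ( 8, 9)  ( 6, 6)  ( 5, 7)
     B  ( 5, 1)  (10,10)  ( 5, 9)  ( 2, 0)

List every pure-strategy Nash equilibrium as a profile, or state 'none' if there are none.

Nash profiles: (A,P), (B,Q)

(A,P): NE
(A,Q): not NE [P1→B gives 10>8; P2→P gives 11>9]
(A,R): not NE [P2→P gives 11>6]
(A,S): not NE [P2→P gives 11>7]
(B,P): not NE [P2→Q gives 10>1]
(B,Q): NE
(B,R): not NE [P1→A gives 6>5; P2→Q gives 10>9]
(B,S): not NE [P1→A gives 5>2; P2→Q gives 10>0]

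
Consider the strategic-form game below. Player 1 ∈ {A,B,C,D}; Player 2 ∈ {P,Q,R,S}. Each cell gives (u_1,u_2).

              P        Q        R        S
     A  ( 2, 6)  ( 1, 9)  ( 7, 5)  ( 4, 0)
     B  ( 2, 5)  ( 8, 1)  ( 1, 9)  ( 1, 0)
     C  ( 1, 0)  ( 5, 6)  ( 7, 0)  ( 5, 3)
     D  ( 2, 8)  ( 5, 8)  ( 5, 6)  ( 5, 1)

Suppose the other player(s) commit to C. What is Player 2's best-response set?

u_2(P vs C) = 0
u_2(Q vs C) = 6
u_2(R vs C) = 0
u_2(S vs C) = 3
max payoff 6 at {Q}

P2 best: {Q}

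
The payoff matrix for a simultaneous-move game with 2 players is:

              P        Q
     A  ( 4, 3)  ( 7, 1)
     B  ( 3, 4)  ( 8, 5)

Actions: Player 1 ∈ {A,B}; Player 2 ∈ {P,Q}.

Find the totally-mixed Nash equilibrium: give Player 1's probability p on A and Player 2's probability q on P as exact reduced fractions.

P1 indiff ⇒ q·4+(1-q)·7 = q·3+(1-q)·8 ⇒ q(1) = (1-q)(1) ⇒ q = 1/2
P2 indiff ⇒ p·3+(1-p)·4 = p·1+(1-p)·5 ⇒ p(2) = (1-p)(1) ⇒ p = 1/3

p=1/3, q=1/2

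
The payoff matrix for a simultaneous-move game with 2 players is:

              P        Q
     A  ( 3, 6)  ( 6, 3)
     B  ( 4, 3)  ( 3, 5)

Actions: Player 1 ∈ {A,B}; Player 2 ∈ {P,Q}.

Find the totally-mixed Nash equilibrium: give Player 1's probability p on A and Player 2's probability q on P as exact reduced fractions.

P1 indiff ⇒ q·3+(1-q)·6 = q·4+(1-q)·3 ⇒ q(-1) = (1-q)(-3) ⇒ q = 3/4
P2 indiff ⇒ p·6+(1-p)·3 = p·3+(1-p)·5 ⇒ p(3) = (1-p)(2) ⇒ p = 2/5

P1 mixes 2/5 on A; P2 mixes 3/4 on P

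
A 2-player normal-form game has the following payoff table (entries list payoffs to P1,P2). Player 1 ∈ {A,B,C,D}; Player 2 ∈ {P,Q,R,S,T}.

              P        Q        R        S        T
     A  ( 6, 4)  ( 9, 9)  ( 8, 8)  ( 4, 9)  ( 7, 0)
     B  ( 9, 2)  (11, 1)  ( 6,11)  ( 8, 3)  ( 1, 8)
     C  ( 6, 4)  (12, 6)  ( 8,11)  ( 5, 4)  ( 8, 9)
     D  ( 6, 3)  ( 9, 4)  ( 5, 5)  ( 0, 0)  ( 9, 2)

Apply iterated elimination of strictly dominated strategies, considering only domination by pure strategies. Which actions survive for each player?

P2 drop P (R beats it: A:8>4 B:11>2 C:11>4 D:5>3)
P2 drop T (R beats it: A:8>0 B:11>8 C:11>9 D:5>2)
P1 drop D (B beats it: Q:11>9 R:6>5 S:8>0)
P1→{A,B,C} P2→{Q,R,S}

Remaining: P1:{A,B,C} P2:{Q,R,S}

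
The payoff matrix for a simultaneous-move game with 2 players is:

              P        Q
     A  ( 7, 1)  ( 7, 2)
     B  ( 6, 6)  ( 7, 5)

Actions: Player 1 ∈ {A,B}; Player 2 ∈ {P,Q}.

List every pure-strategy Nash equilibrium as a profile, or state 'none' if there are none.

NE set: (A,Q)

(A,P): not NE [P2→Q gives 2>1]
(A,Q): NE
(B,P): not NE [P1→A gives 7>6]
(B,Q): not NE [P2→P gives 6>5]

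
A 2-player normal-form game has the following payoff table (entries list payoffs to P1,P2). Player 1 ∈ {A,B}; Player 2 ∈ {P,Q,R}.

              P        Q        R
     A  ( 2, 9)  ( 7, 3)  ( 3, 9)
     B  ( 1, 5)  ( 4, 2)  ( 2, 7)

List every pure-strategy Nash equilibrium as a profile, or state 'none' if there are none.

(A,P): NE
(A,Q): not NE [P2→R gives 9>3]
(A,R): NE
(B,P): not NE [P1→A gives 2>1; P2→R gives 7>5]
(B,Q): not NE [P1→A gives 7>4; P2→R gives 7>2]
(B,R): not NE [P1→A gives 3>2]

NE set: (A,P), (A,R)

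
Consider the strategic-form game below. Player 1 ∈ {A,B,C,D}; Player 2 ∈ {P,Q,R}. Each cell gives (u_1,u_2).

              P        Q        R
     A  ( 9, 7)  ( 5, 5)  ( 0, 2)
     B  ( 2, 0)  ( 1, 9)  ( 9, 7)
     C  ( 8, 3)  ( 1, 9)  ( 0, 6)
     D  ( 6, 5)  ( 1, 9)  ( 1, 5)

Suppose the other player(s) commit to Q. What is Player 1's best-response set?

P1 best: {A}

u_1(A vs Q) = 5
u_1(B vs Q) = 1
u_1(C vs Q) = 1
u_1(D vs Q) = 1
max payoff 5 at {A}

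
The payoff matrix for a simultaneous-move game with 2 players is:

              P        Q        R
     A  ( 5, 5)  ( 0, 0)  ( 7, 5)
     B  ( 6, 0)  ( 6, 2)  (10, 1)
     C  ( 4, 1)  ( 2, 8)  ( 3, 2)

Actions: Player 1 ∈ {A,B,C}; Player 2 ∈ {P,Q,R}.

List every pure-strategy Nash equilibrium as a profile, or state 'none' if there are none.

(A,P): not NE [P1→B gives 6>5]
(A,Q): not NE [P1→B gives 6>0; P2→R gives 5>0]
(A,R): not NE [P1→B gives 10>7]
(B,P): not NE [P2→Q gives 2>0]
(B,Q): NE
(B,R): not NE [P2→Q gives 2>1]
(C,P): not NE [P1→B gives 6>4; P2→Q gives 8>1]
(C,Q): not NE [P1→B gives 6>2]
(C,R): not NE [P1→B gives 10>3; P2→Q gives 8>2]

NE set: (B,Q)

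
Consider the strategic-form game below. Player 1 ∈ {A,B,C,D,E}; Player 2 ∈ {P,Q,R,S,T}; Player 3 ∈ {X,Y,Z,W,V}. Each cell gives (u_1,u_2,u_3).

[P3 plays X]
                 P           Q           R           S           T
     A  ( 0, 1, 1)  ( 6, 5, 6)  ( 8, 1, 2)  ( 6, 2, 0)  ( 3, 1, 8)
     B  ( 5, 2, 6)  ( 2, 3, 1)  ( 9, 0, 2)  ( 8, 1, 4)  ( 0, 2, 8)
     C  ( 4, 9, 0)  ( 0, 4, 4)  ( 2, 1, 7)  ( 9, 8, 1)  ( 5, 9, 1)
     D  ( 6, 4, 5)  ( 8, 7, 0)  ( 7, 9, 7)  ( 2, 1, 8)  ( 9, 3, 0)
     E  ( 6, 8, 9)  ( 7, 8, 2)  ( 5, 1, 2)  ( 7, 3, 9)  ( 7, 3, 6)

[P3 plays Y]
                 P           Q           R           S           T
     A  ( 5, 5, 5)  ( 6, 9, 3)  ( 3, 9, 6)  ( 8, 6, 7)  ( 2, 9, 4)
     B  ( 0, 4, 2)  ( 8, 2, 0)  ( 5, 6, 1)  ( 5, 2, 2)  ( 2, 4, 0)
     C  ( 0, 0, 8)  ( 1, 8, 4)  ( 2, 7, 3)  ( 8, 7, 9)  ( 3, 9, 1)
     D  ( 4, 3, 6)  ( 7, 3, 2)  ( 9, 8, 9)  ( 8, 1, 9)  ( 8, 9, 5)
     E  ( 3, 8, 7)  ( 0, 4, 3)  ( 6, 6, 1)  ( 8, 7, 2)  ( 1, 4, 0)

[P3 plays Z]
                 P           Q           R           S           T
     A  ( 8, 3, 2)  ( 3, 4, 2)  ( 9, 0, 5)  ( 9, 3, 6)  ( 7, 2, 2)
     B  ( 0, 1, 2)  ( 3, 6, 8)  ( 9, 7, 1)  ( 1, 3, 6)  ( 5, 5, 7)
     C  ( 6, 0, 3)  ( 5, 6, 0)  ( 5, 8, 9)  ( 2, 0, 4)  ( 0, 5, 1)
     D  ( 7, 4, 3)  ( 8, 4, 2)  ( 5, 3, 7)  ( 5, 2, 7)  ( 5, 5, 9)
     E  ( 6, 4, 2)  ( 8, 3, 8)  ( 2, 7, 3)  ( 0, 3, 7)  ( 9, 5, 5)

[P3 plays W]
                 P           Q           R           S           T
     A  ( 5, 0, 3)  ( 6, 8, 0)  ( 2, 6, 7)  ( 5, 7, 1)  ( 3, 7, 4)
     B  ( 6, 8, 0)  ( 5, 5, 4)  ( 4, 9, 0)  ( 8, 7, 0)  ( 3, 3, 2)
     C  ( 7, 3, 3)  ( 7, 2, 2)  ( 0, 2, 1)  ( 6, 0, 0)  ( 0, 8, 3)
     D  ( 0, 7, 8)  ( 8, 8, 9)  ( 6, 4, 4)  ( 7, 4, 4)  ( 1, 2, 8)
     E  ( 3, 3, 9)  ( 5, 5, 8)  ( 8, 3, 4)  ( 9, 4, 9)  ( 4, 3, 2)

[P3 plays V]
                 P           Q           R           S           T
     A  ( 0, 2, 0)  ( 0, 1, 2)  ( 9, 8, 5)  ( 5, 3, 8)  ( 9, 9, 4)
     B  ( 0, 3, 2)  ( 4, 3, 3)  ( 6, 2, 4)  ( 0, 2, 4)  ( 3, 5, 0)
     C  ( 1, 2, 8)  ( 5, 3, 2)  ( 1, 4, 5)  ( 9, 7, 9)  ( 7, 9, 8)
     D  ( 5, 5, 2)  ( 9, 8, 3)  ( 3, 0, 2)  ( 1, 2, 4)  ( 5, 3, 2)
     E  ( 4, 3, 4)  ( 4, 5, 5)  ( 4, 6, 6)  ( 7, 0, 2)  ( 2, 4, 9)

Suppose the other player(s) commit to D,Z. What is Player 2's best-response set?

u_2(P vs D,Z) = 4
u_2(Q vs D,Z) = 4
u_2(R vs D,Z) = 3
u_2(S vs D,Z) = 2
u_2(T vs D,Z) = 5
max payoff 5 at {T}

BR_2 = {T}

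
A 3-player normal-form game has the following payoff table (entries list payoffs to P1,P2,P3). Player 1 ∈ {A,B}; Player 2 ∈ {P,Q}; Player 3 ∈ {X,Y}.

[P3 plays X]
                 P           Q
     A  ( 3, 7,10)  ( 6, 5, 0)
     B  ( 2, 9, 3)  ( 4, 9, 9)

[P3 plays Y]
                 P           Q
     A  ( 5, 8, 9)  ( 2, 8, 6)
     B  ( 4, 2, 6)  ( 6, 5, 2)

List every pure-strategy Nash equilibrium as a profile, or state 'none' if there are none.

(A,P,X): NE
(A,P,Y): not NE [P3→X gives 10>9]
(A,Q,X): not NE [P2→P gives 7>5; P3→Y gives 6>0]
(A,Q,Y): not NE [P1→B gives 6>2]
(B,P,X): not NE [P1→A gives 3>2; P3→Y gives 6>3]
(B,P,Y): not NE [P1→A gives 5>4; P2→Q gives 5>2]
(B,Q,X): not NE [P1→A gives 6>4]
(B,Q,Y): not NE [P3→X gives 9>2]

Nash profiles: (A,P,X)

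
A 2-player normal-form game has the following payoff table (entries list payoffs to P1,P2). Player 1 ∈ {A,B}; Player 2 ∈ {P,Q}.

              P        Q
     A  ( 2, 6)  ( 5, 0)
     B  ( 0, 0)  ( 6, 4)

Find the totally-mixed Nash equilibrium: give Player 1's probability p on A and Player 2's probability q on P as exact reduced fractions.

P1 mixes 2/5 on A; P2 mixes 1/3 on P

P1 indiff ⇒ q·2+(1-q)·5 = q·0+(1-q)·6 ⇒ q(2) = (1-q)(1) ⇒ q = 1/3
P2 indiff ⇒ p·6+(1-p)·0 = p·0+(1-p)·4 ⇒ p(6) = (1-p)(4) ⇒ p = 2/5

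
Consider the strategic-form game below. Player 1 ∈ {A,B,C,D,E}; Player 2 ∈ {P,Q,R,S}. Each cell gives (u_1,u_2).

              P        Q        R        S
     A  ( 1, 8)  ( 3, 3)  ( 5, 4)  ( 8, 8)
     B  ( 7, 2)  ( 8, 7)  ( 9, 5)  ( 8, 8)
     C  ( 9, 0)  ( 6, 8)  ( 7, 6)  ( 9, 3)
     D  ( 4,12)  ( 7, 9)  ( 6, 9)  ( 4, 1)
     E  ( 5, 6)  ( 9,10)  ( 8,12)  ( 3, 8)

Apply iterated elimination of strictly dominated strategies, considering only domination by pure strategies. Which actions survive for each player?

P1 drop A (C beats it: P:9>1 Q:6>3 R:7>5 S:9>8)
P1 drop D (B beats it: P:7>4 Q:8>7 R:9>6 S:8>4)
P2 drop P (Q beats it: B:7>2 C:8>0 E:10>6)
P1→{B,C,E} P2→{Q,R,S}

IESDS → P1:{B,C,E} P2:{Q,R,S}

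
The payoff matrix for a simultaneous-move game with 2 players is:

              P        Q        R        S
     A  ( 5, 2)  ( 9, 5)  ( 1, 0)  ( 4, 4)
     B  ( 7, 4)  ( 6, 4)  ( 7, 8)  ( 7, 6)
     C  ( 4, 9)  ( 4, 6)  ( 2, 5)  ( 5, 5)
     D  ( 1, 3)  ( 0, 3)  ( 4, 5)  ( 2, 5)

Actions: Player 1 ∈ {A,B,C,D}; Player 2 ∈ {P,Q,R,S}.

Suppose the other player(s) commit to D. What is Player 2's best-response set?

u_2(P vs D) = 3
u_2(Q vs D) = 3
u_2(R vs D) = 5
u_2(S vs D) = 5
max payoff 5 at {R,S}

BR_2 = {R,S}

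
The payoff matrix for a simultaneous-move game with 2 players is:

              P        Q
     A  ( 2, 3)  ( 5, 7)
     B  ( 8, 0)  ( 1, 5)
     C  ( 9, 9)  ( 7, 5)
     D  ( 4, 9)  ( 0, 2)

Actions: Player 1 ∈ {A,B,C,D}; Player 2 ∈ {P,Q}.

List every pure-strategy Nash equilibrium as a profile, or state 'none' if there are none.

Nash profiles: (C,P)

(A,P): not NE [P1→C gives 9>2; P2→Q gives 7>3]
(A,Q): not NE [P1→C gives 7>5]
(B,P): not NE [P1→C gives 9>8; P2→Q gives 5>0]
(B,Q): not NE [P1→C gives 7>1]
(C,P): NE
(C,Q): not NE [P2→P gives 9>5]
(D,P): not NE [P1→C gives 9>4]
(D,Q): not NE [P1→C gives 7>0; P2→P gives 9>2]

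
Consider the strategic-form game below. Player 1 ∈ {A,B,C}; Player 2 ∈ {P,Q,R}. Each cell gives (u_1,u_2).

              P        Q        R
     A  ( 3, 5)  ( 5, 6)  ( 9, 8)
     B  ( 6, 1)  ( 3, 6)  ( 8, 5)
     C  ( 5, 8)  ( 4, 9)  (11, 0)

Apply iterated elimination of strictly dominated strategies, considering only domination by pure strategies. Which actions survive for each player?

P2 drop P (Q beats it: A:6>5 B:6>1 C:9>8)
P1 drop B (A beats it: Q:5>3 R:9>8)
P1→{A,C} P2→{Q,R}

Survivors P1:{A,C} P2:{Q,R}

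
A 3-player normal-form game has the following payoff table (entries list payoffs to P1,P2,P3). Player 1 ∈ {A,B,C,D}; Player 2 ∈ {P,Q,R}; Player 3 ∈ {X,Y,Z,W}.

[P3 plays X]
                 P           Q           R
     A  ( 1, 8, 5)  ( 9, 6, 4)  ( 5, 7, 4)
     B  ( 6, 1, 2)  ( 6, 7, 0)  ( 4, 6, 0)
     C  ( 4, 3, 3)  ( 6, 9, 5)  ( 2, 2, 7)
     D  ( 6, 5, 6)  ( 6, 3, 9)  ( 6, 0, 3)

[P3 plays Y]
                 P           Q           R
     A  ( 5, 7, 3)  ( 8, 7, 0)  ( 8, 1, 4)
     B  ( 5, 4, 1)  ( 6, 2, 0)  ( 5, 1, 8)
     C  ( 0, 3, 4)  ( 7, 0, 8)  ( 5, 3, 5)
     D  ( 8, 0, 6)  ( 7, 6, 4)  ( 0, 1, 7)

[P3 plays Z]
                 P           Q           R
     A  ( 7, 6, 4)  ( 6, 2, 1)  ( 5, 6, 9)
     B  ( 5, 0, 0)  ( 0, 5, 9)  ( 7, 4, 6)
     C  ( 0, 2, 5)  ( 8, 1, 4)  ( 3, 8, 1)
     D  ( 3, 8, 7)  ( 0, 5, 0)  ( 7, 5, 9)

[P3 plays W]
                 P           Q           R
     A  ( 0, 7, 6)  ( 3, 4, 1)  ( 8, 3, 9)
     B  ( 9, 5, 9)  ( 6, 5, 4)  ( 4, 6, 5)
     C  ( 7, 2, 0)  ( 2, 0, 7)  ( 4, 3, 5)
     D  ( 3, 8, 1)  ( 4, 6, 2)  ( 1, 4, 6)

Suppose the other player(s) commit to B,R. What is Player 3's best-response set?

u_3(X vs B,R) = 0
u_3(Y vs B,R) = 8
u_3(Z vs B,R) = 6
u_3(W vs B,R) = 5
max payoff 8 at {Y}

P3 best: {Y}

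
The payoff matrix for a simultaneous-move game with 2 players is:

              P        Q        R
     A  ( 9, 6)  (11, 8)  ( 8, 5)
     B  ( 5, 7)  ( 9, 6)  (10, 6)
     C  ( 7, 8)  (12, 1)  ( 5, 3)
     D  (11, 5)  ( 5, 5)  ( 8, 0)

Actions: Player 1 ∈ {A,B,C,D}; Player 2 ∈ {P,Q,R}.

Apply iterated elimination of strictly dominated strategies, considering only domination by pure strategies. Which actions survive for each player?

Survivors P1:{A,C,D} P2:{P,Q}

P2 drop R (P beats it: A:6>5 B:7>6 C:8>3 D:5>0)
P1 drop B (A beats it: P:9>5 Q:11>9)
P1→{A,C,D} P2→{P,Q}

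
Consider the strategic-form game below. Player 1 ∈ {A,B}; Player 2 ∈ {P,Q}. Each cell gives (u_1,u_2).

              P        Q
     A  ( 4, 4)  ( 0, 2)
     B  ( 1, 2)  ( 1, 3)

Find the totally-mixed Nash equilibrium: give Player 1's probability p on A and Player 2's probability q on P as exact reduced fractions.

(p,q) = (1/3, 1/4)

P1 indiff ⇒ q·4+(1-q)·0 = q·1+(1-q)·1 ⇒ q(3) = (1-q)(1) ⇒ q = 1/4
P2 indiff ⇒ p·4+(1-p)·2 = p·2+(1-p)·3 ⇒ p(2) = (1-p)(1) ⇒ p = 1/3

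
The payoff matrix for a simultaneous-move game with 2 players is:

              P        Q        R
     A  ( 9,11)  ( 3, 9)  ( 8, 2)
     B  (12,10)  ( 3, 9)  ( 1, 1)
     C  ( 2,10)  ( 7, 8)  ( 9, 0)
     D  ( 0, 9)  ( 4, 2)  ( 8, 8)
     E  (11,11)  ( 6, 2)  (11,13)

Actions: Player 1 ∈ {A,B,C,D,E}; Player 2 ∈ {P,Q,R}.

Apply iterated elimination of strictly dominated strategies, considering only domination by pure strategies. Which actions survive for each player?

Survivors P1:{B,E} P2:{P,R}

P1 drop A (E beats it: P:11>9 Q:6>3 R:11>8)
P1 drop D (C beats it: P:2>0 Q:7>4 R:9>8)
P2 drop Q (P beats it: B:10>9 C:10>8 E:11>2)
P1 drop C (E beats it: P:11>2 R:11>9)
P1→{B,E} P2→{P,R}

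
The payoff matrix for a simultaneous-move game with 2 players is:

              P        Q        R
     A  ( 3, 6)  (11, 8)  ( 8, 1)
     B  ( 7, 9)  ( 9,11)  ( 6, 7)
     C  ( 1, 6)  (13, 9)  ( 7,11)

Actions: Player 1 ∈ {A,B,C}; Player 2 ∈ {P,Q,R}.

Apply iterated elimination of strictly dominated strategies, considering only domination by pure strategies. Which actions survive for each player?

P2 drop P (Q beats it: A:8>6 B:11>9 C:9>6)
P1 drop B (A beats it: Q:11>9 R:8>6)
P1→{A,C} P2→{Q,R}

Survivors P1:{A,C} P2:{Q,R}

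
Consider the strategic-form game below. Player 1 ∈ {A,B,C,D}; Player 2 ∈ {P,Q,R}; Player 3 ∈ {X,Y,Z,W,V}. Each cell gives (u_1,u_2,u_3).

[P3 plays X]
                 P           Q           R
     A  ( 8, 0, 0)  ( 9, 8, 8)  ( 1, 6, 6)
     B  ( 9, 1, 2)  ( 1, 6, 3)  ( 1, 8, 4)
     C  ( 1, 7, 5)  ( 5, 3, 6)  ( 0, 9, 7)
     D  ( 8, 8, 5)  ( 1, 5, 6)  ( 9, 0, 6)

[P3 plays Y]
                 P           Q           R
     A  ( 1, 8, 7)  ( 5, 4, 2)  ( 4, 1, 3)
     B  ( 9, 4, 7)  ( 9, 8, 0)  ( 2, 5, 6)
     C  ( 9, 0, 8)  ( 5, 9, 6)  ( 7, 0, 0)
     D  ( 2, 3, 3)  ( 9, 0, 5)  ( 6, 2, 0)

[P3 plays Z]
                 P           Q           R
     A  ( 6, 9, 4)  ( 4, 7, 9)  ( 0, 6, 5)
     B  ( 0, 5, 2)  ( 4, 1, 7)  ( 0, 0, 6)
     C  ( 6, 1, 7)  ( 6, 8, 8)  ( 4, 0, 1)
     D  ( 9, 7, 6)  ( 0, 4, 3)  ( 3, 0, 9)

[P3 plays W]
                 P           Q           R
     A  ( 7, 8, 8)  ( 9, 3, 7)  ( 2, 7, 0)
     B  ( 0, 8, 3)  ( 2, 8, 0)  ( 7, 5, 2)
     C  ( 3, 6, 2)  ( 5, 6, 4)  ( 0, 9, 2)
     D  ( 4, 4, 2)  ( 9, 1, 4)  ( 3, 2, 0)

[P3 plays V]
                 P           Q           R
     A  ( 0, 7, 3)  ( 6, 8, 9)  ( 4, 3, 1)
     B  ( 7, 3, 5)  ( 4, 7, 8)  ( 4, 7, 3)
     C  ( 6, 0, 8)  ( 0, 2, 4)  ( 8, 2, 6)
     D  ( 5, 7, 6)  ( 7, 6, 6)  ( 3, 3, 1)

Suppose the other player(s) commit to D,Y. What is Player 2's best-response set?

u_2(P vs D,Y) = 3
u_2(Q vs D,Y) = 0
u_2(R vs D,Y) = 2
max payoff 3 at {P}

BR_2 = {P}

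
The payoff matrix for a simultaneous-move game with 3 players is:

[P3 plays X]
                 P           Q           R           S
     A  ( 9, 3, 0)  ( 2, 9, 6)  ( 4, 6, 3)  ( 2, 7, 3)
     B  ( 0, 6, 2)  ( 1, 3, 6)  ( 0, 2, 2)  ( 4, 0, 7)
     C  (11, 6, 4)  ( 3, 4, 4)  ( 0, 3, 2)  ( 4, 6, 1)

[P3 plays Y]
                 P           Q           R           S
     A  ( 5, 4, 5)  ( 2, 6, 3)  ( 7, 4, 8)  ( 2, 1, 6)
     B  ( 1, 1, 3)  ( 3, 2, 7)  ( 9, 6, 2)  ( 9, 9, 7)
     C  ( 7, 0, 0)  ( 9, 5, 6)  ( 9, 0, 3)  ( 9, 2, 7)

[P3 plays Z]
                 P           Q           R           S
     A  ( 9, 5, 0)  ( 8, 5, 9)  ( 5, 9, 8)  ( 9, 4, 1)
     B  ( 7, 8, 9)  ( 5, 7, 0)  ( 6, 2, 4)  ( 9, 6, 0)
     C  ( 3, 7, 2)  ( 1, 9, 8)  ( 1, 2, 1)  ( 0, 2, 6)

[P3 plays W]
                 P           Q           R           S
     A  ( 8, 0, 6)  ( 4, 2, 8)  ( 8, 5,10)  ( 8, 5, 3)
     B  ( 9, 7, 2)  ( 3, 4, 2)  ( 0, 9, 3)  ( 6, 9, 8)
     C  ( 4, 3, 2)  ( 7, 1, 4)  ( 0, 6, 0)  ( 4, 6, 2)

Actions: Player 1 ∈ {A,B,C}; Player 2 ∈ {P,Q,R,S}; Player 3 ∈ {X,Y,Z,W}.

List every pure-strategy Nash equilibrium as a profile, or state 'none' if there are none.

PSNE = {(A,R,W), (C,P,X)}

(A,P,X): not NE [P1→C gives 11>9; P2→Q gives 9>3; P3→W gives 6>0]
(A,P,Y): not NE [P1→C gives 7>5; P2→Q gives 6>4; P3→W gives 6>5]
(A,P,Z): not NE [P2→R gives 9>5; P3→W gives 6>0]
(A,P,W): not NE [P1→B gives 9>8; P2→S gives 5>0]
(A,Q,X): not NE [P1→C gives 3>2; P3→Z gives 9>6]
(A,Q,Y): not NE [P1→C gives 9>2; P3→Z gives 9>3]
(A,Q,Z): not NE [P2→R gives 9>5]
(A,Q,W): not NE [P1→C gives 7>4; P2→S gives 5>2; P3→Z gives 9>8]
(A,R,X): not NE [P2→Q gives 9>6; P3→W gives 10>3]
(A,R,Y): not NE [P1→C gives 9>7; P2→Q gives 6>4; P3→W gives 10>8]
(A,R,Z): not NE [P1→B gives 6>5; P3→W gives 10>8]
(A,R,W): NE
(A,S,X): not NE [P1→C gives 4>2; P2→Q gives 9>7; P3→Y gives 6>3]
(A,S,Y): not NE [P1→C gives 9>2; P2→Q gives 6>1]
(A,S,Z): not NE [P2→R gives 9>4; P3→Y gives 6>1]
(A,S,W): not NE [P3→Y gives 6>3]
(B,P,X): not NE [P1→C gives 11>0; P3→Z gives 9>2]
(B,P,Y): not NE [P1→C gives 7>1; P2→S gives 9>1; P3→Z gives 9>3]
(B,P,Z): not NE [P1→A gives 9>7]
(B,P,W): not NE [P2→S gives 9>7; P3→Z gives 9>2]
(B,Q,X): not NE [P1→C gives 3>1; P2→P gives 6>3; P3→Y gives 7>6]
(B,Q,Y): not NE [P1→C gives 9>3; P2→S gives 9>2]
(B,Q,Z): not NE [P1→A gives 8>5; P2→P gives 8>7; P3→Y gives 7>0]
(B,Q,W): not NE [P1→C gives 7>3; P2→S gives 9>4; P3→Y gives 7>2]
(B,R,X): not NE [P1→A gives 4>0; P2→P gives 6>2; P3→Z gives 4>2]
(B,R,Y): not NE [P2→S gives 9>6; P3→Z gives 4>2]
(B,R,Z): not NE [P2→P gives 8>2]
(B,R,W): not NE [P1→A gives 8>0; P3→Z gives 4>3]
(B,S,X): not NE [P2→P gives 6>0; P3→W gives 8>7]
(B,S,Y): not NE [P3→W gives 8>7]
(B,S,Z): not NE [P2→P gives 8>6; P3→W gives 8>0]
(B,S,W): not NE [P1→A gives 8>6]
(C,P,X): NE
(C,P,Y): not NE [P2→Q gives 5>0; P3→X gives 4>0]
(C,P,Z): not NE [P1→A gives 9>3; P2→Q gives 9>7; P3→X gives 4>2]
(C,P,W): not NE [P1→B gives 9>4; P2→S gives 6>3; P3→X gives 4>2]
(C,Q,X): not NE [P2→S gives 6>4; P3→Z gives 8>4]
(C,Q,Y): not NE [P3→Z gives 8>6]
(C,Q,Z): not NE [P1→A gives 8>1]
(C,Q,W): not NE [P2→S gives 6>1; P3→Z gives 8>4]
(C,R,X): not NE [P1→A gives 4>0; P2→S gives 6>3; P3→Y gives 3>2]
(C,R,Y): not NE [P2→Q gives 5>0]
(C,R,Z): not NE [P1→B gives 6>1; P2→Q gives 9>2; P3→Y gives 3>1]
(C,R,W): not NE [P1→A gives 8>0; P3→Y gives 3>0]
(C,S,X): not NE [P3→Y gives 7>1]
(C,S,Y): not NE [P2→Q gives 5>2]
(C,S,Z): not NE [P1→B gives 9>0; P2→Q gives 9>2; P3→Y gives 7>6]
(C,S,W): not NE [P1→A gives 8>4; P3→Y gives 7>2]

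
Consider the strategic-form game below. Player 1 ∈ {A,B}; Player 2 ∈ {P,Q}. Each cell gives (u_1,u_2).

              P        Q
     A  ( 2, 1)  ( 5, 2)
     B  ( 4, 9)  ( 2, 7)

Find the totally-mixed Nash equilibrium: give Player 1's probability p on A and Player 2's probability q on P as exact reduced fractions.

P1 mixes 2/3 on A; P2 mixes 3/5 on P

P1 indiff ⇒ q·2+(1-q)·5 = q·4+(1-q)·2 ⇒ q(-2) = (1-q)(-3) ⇒ q = 3/5
P2 indiff ⇒ p·1+(1-p)·9 = p·2+(1-p)·7 ⇒ p(-1) = (1-p)(-2) ⇒ p = 2/3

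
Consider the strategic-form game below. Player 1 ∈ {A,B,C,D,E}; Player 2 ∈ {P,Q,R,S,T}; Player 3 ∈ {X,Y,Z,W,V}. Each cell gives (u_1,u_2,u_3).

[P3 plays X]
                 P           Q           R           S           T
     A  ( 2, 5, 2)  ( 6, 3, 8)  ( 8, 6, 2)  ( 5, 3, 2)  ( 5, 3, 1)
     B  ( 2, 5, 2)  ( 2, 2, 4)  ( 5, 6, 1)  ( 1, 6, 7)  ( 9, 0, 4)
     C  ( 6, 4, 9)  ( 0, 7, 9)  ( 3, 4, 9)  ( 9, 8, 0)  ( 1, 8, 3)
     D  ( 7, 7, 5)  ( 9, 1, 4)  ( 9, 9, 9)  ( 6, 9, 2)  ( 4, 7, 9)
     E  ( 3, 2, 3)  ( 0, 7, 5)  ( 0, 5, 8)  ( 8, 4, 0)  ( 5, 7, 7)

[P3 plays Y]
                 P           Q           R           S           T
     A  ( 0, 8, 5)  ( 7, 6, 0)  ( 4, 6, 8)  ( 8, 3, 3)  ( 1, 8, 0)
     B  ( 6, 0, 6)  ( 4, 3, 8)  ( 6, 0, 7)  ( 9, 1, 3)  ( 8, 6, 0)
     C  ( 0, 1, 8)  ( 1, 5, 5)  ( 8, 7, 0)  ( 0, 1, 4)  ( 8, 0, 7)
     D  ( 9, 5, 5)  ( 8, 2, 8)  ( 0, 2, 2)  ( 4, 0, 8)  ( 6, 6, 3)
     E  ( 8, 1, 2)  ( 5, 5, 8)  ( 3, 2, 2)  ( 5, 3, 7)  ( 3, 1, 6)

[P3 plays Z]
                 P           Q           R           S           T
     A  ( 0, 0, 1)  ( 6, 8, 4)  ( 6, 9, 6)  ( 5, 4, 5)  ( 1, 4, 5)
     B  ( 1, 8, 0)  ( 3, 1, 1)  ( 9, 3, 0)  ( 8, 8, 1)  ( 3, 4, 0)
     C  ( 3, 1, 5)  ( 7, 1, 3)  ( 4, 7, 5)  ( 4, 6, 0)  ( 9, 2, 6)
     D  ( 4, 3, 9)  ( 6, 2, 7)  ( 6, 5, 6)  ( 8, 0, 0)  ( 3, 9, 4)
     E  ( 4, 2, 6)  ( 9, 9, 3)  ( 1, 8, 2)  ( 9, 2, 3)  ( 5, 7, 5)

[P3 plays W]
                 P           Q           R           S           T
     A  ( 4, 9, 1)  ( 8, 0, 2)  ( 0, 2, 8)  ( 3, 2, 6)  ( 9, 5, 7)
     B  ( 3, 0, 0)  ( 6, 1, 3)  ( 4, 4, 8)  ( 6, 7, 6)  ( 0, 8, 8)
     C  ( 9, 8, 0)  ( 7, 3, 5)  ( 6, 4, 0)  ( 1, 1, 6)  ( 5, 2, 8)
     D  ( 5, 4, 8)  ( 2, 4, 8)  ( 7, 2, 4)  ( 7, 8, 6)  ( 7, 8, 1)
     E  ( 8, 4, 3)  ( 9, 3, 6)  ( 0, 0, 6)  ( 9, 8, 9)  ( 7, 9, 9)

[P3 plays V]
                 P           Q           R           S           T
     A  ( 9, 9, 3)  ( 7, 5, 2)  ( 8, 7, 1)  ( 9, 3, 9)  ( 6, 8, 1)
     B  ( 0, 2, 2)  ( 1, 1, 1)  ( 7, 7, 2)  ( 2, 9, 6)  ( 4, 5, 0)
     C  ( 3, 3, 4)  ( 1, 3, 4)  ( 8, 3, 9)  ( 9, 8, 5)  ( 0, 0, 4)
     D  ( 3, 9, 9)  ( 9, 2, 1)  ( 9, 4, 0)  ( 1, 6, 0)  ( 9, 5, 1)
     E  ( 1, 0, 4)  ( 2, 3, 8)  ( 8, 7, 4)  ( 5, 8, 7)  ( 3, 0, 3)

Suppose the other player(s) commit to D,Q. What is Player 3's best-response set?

u_3(X vs D,Q) = 4
u_3(Y vs D,Q) = 8
u_3(Z vs D,Q) = 7
u_3(W vs D,Q) = 8
u_3(V vs D,Q) = 1
max payoff 8 at {Y,W}

P3 best: {Y,W}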